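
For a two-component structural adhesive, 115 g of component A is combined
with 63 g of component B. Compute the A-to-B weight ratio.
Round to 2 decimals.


Weight ratio A:B = 115 / 63
= 1.83

1.83


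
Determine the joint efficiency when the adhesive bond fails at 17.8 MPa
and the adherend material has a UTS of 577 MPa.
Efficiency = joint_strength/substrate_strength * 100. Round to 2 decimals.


Joint efficiency = 17.8 / 577 * 100
= 3.08%

3.08


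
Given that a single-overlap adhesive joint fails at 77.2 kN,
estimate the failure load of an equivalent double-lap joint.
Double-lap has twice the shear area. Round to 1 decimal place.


Double-lap factor = 2
Expected load = 77.2 * 2 = 154.4 kN

154.4


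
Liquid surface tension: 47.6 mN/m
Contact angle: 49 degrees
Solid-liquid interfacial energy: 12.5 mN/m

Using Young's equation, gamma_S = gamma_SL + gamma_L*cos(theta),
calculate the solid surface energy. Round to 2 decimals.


gamma_S = 12.5 + 47.6 * cos(49)
= 43.73 mN/m

43.73


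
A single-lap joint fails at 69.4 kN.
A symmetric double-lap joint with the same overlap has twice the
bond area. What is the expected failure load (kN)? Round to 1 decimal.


Double-lap load = 2 * 69.4 = 138.8 kN

138.8


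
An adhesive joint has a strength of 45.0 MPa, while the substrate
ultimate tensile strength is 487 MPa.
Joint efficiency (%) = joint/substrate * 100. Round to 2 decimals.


Efficiency = 45.0 / 487 * 100
= 9.24%

9.24


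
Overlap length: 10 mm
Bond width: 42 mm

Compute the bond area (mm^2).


Bond area = 10 * 42 = 420 mm^2

420


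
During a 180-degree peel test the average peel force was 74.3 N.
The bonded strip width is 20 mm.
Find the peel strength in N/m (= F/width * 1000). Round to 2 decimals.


Peel strength = F/width * 1000
= 74.3 / 20 * 1000
= 3715.00 N/m

3715.00


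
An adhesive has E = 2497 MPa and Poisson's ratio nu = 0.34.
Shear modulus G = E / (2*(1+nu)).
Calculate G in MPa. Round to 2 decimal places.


G = 2497 / (2*(1+0.34))
= 2497 / 2.68
= 931.72 MPa

931.72


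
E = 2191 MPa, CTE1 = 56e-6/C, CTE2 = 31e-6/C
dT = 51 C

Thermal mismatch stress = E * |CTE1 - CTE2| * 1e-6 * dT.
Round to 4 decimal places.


= 2191 * 25e-6 * 51
= 2.7935 MPa

2.7935


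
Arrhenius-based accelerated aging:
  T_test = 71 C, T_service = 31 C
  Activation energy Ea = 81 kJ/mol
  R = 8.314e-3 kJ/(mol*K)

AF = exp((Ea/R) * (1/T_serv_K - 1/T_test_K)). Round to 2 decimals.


T_test_K = 344.15, T_serv_K = 304.15
AF = exp((81/8.314e-3) * (1/304.15 - 1/344.15))
= 41.39

41.39


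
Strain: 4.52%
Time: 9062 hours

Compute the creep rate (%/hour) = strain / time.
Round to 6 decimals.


Creep rate = 4.52 / 9062
= 0.000499 %/h

0.000499


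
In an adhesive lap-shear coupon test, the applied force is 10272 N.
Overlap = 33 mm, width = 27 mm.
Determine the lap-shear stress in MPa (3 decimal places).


stress = F / (overlap * width)
= 10272 / (33 * 27)
= 11.529 MPa

11.529


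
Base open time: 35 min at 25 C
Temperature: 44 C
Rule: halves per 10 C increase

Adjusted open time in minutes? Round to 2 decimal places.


Acceleration = 2^((44-25)/10) = 3.7321
Open time = 35 / 3.7321 = 9.38 min

9.38


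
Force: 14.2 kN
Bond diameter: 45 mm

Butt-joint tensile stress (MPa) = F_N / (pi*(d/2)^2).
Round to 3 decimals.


F_N = 14.2 * 1000 = 14200.0 N
A = pi*(22.5)^2 = 1590.4313 mm^2
stress = 14200.0 / 1590.4313 = 8.928 MPa

8.928


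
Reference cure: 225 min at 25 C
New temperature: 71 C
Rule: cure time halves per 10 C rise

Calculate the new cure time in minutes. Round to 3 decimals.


factor = 2^((71-25)/10) = 24.2515
t_new = 225 / 24.2515 = 9.278 min

9.278


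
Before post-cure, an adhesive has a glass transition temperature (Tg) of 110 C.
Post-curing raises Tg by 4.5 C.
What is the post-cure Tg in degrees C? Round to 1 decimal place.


Tg_post = Tg_base + delta_Tg
= 110 + 4.5
= 114.5 C

114.5


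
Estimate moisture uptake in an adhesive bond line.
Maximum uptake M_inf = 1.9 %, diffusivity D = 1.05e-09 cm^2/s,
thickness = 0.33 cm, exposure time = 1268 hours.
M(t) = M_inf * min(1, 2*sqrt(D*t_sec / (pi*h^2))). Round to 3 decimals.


Convert time: 1268 h = 4564800 s
ratio = min(1, 2*sqrt(1.05e-09*4564800/(pi*0.33^2)))
= 0.236726
M(t) = 1.9 * 0.236726 = 0.450%

0.450


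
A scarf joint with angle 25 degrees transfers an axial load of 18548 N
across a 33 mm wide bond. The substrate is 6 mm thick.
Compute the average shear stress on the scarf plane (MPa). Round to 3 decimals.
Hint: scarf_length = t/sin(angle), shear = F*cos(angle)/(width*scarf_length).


scarf_length = 6 / sin(25 deg) = 14.1972 mm
cos(25 deg) = 0.906308
shear stress = 18548 * 0.906308 / (33 * 14.1972)
= 35.880 MPa

35.880


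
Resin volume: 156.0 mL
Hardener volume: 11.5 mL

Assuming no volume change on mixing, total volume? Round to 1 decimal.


V_total = 156.0 + 11.5 = 167.5 mL

167.5


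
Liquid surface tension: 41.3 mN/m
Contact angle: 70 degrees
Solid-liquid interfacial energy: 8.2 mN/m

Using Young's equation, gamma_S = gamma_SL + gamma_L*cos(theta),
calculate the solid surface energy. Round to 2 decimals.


gamma_S = 8.2 + 41.3 * cos(70)
= 22.33 mN/m

22.33


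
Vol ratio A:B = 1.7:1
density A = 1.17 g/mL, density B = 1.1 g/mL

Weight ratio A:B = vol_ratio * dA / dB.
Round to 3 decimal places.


Weight ratio = 1.7 * 1.17 / 1.1
= 1.808

1.808


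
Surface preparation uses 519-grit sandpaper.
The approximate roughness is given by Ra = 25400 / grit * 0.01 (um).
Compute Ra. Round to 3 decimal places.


Ra = 25400 / 519 * 0.01
= 254 / 519
= 0.489 um

0.489


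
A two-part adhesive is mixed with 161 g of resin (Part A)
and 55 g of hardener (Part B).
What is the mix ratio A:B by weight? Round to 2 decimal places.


Mix ratio = mass_A / mass_B
= 161 / 55
= 2.93

2.93


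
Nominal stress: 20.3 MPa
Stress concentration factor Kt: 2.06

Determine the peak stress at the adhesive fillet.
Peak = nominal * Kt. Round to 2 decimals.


Peak stress = 20.3 * 2.06
= 41.82 MPa

41.82


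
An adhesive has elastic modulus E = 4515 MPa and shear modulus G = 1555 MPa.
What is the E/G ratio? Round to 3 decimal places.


E/G = 4515 / 1555 = 2.904

2.904


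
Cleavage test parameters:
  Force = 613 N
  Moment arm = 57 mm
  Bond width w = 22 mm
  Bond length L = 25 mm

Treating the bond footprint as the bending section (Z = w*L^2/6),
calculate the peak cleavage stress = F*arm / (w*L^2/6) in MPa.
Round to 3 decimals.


M = 613 * 57 = 34941 N*mm
Z = 22 * 25^2 / 6 = 13750 / 6 mm^3
sigma = M / Z = 6 * 34941 / 13750 = 209646 / 13750
= 15.247 MPa

15.247


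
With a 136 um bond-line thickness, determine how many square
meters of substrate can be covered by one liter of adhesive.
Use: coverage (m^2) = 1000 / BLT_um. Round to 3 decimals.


Coverage = 1000 / 136 = 7.353 m^2

7.353


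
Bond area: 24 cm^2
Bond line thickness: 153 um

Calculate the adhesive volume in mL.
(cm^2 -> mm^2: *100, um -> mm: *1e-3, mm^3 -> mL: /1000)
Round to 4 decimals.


V = 24*100 * 153*1e-3 / 1000
= 0.3672 mL

0.3672


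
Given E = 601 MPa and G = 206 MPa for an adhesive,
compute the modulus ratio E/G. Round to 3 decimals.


E/G ratio = 601 / 206 = 2.917

2.917


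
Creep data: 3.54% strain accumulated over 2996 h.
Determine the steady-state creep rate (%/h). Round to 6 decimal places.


Rate = 3.54 / 2996 = 0.001182 %/h

0.001182


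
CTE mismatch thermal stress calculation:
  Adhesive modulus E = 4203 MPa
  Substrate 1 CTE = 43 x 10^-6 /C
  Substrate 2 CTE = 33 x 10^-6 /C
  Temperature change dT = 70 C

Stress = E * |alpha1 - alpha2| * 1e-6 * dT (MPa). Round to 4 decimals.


delta_alpha = |43 - 33| = 10 x 10^-6/C
Stress = 4203 * 10e-6 * 70
= 2.9421 MPa

2.9421


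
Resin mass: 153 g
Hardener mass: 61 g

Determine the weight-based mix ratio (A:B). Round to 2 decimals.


Ratio = 153 / 61 = 2.51

2.51


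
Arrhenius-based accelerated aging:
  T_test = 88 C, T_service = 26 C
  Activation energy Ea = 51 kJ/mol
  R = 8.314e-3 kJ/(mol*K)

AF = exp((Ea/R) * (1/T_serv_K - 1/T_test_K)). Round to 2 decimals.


T_test_K = 361.15, T_serv_K = 299.15
AF = exp((51/8.314e-3) * (1/299.15 - 1/361.15))
= 33.79

33.79


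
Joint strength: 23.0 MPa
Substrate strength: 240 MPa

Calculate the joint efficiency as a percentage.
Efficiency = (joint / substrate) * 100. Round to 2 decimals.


Efficiency = (23.0 / 240) * 100 = 9.58%

9.58


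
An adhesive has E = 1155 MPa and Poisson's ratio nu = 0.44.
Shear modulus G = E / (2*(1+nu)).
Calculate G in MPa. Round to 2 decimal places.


G = 1155 / (2*(1+0.44))
= 1155 / 2.88
= 401.04 MPa

401.04


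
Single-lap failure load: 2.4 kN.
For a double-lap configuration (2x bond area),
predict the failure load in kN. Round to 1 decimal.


Failure load = 2.4 * 2 = 4.8 kN

4.8


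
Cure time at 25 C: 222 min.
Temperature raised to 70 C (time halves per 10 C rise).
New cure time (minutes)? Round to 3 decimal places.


Acceleration factor = 2^(45/10) = 22.6274
New time = 222 / 22.6274 = 9.811 min

9.811


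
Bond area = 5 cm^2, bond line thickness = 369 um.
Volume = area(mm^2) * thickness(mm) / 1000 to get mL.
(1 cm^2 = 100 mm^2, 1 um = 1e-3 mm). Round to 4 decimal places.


area_mm2 = 5 * 100 = 500
blt_mm = 369 * 1e-3 = 0.369
vol_mm3 = 500 * 0.369 = 184.5
vol_mL = 184.5 / 1000 = 0.1845 mL

0.1845


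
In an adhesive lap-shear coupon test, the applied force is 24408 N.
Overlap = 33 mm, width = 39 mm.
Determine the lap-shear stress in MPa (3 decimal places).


stress = F / (overlap * width)
= 24408 / (33 * 39)
= 18.965 MPa

18.965


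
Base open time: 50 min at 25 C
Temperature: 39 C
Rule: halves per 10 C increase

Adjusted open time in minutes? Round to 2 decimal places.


Acceleration = 2^((39-25)/10) = 2.6390
Open time = 50 / 2.6390 = 18.95 min

18.95


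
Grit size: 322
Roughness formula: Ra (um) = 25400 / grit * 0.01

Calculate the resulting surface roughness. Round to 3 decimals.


Ra = 25400 / 322 * 0.01
= 0.789 um

0.789


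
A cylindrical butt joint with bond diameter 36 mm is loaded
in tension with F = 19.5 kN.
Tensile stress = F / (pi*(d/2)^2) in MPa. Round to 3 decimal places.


Area = pi * (36/2)^2 = 1017.8760 mm^2
Stress = 19.5*1000 / 1017.8760
= 19.158 MPa

19.158


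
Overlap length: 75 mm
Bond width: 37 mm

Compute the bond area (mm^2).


Bond area = 75 * 37 = 2775 mm^2

2775


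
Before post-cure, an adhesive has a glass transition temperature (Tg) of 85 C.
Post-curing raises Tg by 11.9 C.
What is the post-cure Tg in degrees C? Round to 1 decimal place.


Tg_post = Tg_base + delta_Tg
= 85 + 11.9
= 96.9 C

96.9


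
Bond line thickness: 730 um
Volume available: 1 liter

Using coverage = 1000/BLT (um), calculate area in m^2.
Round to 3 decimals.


1 L = 1e6 mm^3, thickness = 730 um = 0.73 mm
Area = 1e6 / 0.73 mm^2 = (1e6 / 0.73) / 1e6 m^2 = 1000 / 730 m^2
= 1.370 m^2

1.370


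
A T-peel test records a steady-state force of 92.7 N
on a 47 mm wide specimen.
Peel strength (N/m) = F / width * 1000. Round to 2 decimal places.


Peel strength = 92.7 / 47 * 1000
= 1972.34 N/m

1972.34


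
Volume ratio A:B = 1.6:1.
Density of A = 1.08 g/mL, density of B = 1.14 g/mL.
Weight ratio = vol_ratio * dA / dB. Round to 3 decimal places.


Wt ratio = 1.6 * 1.08 / 1.14
= 1.516

1.516


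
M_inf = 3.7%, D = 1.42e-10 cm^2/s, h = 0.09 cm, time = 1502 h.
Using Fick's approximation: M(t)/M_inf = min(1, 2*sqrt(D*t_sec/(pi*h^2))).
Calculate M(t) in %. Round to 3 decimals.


t = 5407200 s
ratio = min(1, 2*sqrt(1.42e-10*5407200/(pi*0.0081)))
= 0.347410
M(t) = 3.7 * 0.347410 = 1.285%

1.285


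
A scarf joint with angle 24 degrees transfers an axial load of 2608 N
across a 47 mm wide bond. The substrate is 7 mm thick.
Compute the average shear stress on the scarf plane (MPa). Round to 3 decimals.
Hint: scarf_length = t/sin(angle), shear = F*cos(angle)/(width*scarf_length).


scarf_length = 7 / sin(24 deg) = 17.2102 mm
cos(24 deg) = 0.913545
shear stress = 2608 * 0.913545 / (47 * 17.2102)
= 2.945 MPa

2.945


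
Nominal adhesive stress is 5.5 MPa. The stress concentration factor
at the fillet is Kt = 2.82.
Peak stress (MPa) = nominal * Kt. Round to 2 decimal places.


Peak = 5.5 * 2.82 = 15.51 MPa

15.51


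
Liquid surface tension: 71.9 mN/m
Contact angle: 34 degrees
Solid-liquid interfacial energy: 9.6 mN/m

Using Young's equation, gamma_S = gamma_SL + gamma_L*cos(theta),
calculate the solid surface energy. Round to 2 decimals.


gamma_S = 9.6 + 71.9 * cos(34)
= 69.21 mN/m

69.21


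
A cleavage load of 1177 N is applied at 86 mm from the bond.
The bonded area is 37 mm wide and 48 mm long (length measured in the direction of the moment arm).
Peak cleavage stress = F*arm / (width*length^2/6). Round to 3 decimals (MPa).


Moment = 1177 * 86 = 101222 N*mm
Section modulus = 37 * 2304 / 6 = 85248 / 6 mm^3
Stress = 101222 / (85248 / 6) = 607332 / 85248
= 7.124 MPa

7.124


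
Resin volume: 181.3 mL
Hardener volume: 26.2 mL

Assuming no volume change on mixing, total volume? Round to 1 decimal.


V_total = 181.3 + 26.2 = 207.5 mL

207.5


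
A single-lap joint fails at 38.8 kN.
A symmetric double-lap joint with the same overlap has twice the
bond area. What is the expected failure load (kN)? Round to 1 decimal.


Double-lap load = 2 * 38.8 = 77.6 kN

77.6


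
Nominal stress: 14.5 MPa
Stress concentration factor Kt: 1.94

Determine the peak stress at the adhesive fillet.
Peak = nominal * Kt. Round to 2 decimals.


Peak stress = 14.5 * 1.94
= 28.13 MPa

28.13


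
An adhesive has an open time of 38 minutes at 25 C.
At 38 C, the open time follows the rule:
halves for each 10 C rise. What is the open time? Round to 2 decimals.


Factor = 2^((38-25)/10) = 2.4623
Open time = 38 / 2.4623 = 15.43 min

15.43


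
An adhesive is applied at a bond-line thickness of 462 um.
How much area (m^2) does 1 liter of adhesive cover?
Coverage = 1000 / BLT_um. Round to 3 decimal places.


Coverage = 1000 / 462 = 2.165 m^2

2.165


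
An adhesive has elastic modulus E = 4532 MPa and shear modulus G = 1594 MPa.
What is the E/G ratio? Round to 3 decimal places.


E/G = 4532 / 1594 = 2.843

2.843


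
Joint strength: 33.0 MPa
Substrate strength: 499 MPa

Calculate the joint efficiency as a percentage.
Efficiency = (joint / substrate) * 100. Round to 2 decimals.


Efficiency = (33.0 / 499) * 100 = 6.61%

6.61


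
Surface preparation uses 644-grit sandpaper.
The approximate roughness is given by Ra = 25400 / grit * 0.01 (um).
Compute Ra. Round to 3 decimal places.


Ra = 25400 / 644 * 0.01
= 254 / 644
= 0.394 um

0.394


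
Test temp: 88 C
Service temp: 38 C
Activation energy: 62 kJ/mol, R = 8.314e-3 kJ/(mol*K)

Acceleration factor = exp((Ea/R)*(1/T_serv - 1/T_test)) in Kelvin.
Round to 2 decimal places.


AF = exp((62/0.008314)*(1/311.15 - 1/361.15))
= 27.61

27.61


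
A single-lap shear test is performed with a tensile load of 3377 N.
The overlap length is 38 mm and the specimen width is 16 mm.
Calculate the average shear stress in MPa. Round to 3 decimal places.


Shear stress = F / (overlap * width)
= 3377 / (38 * 16)
= 3377 / 608
= 5.554 MPa

5.554


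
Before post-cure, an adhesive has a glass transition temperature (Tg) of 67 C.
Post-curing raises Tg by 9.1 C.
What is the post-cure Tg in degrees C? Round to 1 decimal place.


Tg_post = Tg_base + delta_Tg
= 67 + 9.1
= 76.1 C

76.1


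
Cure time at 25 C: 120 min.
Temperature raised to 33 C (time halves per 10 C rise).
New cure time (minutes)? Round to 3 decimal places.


Acceleration factor = 2^(8/10) = 1.7411
New time = 120 / 1.7411 = 68.922 min

68.922


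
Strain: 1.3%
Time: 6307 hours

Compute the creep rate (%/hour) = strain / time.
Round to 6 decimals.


Creep rate = 1.3 / 6307
= 0.000206 %/h

0.000206


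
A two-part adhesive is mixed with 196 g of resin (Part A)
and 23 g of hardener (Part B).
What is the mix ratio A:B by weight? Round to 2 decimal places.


Mix ratio = mass_A / mass_B
= 196 / 23
= 8.52

8.52


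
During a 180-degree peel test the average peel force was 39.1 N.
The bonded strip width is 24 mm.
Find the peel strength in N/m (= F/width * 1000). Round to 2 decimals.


Peel strength = F/width * 1000
= 39.1 / 24 * 1000
= 1629.17 N/m

1629.17


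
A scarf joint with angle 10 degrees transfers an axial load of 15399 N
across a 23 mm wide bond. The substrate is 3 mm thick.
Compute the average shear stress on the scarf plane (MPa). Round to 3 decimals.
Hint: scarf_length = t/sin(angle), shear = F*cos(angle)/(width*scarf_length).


scarf_length = 3 / sin(10 deg) = 17.2763 mm
cos(10 deg) = 0.984808
shear stress = 15399 * 0.984808 / (23 * 17.2763)
= 38.165 MPa

38.165


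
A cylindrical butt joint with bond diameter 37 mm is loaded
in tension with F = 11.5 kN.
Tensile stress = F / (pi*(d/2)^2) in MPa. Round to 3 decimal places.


Area = pi * (37/2)^2 = 1075.2101 mm^2
Stress = 11.5*1000 / 1075.2101
= 10.696 MPa

10.696


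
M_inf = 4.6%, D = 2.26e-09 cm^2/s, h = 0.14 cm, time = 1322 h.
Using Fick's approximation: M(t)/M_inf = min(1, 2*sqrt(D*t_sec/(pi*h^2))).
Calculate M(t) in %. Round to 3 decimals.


t = 4759200 s
ratio = min(1, 2*sqrt(2.26e-09*4759200/(pi*0.0196)))
= 0.835888
M(t) = 4.6 * 0.835888 = 3.845%

3.845


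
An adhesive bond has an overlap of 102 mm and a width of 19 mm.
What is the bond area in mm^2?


Bond area = overlap * width
= 102 * 19
= 1938 mm^2

1938


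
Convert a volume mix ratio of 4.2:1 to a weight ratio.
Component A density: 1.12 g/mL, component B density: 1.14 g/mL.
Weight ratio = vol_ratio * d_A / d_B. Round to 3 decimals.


= 4.2 * 1.12 / 1.14 = 4.126

4.126


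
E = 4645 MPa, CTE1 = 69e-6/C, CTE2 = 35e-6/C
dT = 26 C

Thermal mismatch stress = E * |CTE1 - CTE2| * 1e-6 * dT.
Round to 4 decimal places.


= 4645 * 34e-6 * 26
= 4.1062 MPa

4.1062


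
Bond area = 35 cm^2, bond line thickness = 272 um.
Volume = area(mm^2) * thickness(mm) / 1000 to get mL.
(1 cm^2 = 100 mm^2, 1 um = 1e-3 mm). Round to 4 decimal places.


area_mm2 = 35 * 100 = 3500
blt_mm = 272 * 1e-3 = 0.272
vol_mm3 = 3500 * 0.272 = 952.0
vol_mL = 952.0 / 1000 = 0.9520 mL

0.9520


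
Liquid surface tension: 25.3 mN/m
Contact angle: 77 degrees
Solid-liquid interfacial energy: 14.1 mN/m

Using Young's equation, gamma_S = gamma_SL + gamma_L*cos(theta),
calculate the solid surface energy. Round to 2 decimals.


gamma_S = 14.1 + 25.3 * cos(77)
= 19.79 mN/m

19.79


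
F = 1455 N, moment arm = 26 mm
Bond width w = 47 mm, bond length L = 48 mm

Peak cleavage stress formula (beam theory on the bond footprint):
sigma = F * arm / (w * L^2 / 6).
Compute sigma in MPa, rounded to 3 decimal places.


sigma = (1455 * 26) / (47 * 2304 / 6)
= 37830 * 6 / 108288
= 226980 / 108288
= 2.096 MPa

2.096


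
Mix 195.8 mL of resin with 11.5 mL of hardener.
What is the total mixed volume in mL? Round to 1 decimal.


Total = 195.8 + 11.5 = 207.3 mL

207.3


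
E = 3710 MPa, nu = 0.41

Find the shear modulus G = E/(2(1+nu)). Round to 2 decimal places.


G = 3710 / (2 * 1.41)
= 1315.60 MPa

1315.60


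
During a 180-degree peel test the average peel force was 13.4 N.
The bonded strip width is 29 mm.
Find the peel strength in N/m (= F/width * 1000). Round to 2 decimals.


Peel strength = F/width * 1000
= 13.4 / 29 * 1000
= 462.07 N/m

462.07


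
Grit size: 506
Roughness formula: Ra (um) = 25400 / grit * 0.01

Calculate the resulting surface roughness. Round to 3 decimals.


Ra = 25400 / 506 * 0.01
= 0.502 um

0.502


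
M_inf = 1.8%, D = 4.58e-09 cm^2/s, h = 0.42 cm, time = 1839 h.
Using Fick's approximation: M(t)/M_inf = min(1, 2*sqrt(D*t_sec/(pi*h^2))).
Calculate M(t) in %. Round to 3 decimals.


t = 6620400 s
ratio = min(1, 2*sqrt(4.58e-09*6620400/(pi*0.1764)))
= 0.467822
M(t) = 1.8 * 0.467822 = 0.842%

0.842


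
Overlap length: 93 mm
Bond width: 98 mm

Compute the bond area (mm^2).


Bond area = 93 * 98 = 9114 mm^2

9114


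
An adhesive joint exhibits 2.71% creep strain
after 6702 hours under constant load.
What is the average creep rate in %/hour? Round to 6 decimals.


Creep rate = strain / time
= 2.71 / 6702
= 0.000404 %/h

0.000404


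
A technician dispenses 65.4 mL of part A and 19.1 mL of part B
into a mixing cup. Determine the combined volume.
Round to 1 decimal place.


Combined volume = 65.4 + 19.1
= 84.5 mL

84.5


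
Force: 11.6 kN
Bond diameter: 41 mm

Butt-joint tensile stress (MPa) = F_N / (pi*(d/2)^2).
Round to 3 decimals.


F_N = 11.6 * 1000 = 11600.0 N
A = pi*(20.5)^2 = 1320.2543 mm^2
stress = 11600.0 / 1320.2543 = 8.786 MPa

8.786


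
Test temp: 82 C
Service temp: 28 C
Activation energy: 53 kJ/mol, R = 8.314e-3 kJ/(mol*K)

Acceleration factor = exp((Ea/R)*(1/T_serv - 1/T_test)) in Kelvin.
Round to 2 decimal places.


AF = exp((53/0.008314)*(1/301.15 - 1/355.15))
= 24.99

24.99


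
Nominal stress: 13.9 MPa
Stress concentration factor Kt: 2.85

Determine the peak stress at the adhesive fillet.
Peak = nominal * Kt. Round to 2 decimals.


Peak stress = 13.9 * 2.85
= 39.62 MPa

39.62


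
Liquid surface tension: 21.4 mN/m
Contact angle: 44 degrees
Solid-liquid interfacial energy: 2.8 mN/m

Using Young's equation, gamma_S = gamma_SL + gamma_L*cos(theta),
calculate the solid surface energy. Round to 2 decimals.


gamma_S = 2.8 + 21.4 * cos(44)
= 18.19 mN/m

18.19


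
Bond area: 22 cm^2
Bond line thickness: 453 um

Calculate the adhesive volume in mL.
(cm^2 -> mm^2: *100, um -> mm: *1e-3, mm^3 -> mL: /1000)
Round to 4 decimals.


V = 22*100 * 453*1e-3 / 1000
= 0.9966 mL

0.9966


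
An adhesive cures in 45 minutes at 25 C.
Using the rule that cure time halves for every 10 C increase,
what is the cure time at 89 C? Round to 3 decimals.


Factor = 2^((89 - 25) / 10) = 84.4485
Cure time = 45 / 84.4485
= 0.533 minutes

0.533


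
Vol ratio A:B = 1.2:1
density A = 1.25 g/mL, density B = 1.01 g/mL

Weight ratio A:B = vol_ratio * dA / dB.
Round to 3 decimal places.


Weight ratio = 1.2 * 1.25 / 1.01
= 1.485

1.485


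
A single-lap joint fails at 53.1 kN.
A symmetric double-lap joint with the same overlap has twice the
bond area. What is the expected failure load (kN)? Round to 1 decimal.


Double-lap load = 2 * 53.1 = 106.2 kN

106.2


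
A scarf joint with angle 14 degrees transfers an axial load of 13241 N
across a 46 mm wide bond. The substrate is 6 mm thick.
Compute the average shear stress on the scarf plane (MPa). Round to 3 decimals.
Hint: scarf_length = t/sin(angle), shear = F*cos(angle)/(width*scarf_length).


scarf_length = 6 / sin(14 deg) = 24.8014 mm
cos(14 deg) = 0.970296
shear stress = 13241 * 0.970296 / (46 * 24.8014)
= 11.261 MPa

11.261


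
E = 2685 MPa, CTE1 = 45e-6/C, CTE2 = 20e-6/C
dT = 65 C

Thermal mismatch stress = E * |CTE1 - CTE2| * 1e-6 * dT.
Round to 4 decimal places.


= 2685 * 25e-6 * 65
= 4.3631 MPa

4.3631


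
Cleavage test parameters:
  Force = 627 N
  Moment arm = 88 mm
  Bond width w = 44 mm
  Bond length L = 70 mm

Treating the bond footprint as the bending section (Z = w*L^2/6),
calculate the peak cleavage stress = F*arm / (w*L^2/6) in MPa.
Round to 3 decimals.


M = 627 * 88 = 55176 N*mm
Z = 44 * 70^2 / 6 = 215600 / 6 mm^3
sigma = M / Z = 6 * 55176 / 215600 = 331056 / 215600
= 1.536 MPa

1.536


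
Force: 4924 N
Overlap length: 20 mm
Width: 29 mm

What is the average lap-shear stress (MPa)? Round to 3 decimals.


Average shear stress = F / (overlap * width)
= 4924 / (20 * 29)
= 8.490 MPa

8.490


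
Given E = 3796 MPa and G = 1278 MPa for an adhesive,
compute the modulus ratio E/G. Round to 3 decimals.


E/G ratio = 3796 / 1278 = 2.970

2.970


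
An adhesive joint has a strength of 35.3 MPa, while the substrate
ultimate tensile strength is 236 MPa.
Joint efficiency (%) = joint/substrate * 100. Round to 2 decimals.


Efficiency = 35.3 / 236 * 100
= 14.96%

14.96


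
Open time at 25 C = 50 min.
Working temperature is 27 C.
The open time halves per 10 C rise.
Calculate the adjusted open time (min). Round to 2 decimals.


factor = 2^((27 - 25) / 10) = 1.1487
ot = 50 / 1.1487 = 43.53 min

43.53


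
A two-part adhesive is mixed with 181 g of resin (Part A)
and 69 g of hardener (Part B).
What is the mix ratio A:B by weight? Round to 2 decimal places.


Mix ratio = mass_A / mass_B
= 181 / 69
= 2.62

2.62


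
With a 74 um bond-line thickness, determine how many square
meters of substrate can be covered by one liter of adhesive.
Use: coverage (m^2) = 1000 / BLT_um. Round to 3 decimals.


Coverage = 1000 / 74 = 13.514 m^2

13.514


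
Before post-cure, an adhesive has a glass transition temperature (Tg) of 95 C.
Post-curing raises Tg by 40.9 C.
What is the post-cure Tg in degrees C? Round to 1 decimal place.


Tg_post = Tg_base + delta_Tg
= 95 + 40.9
= 135.9 C

135.9


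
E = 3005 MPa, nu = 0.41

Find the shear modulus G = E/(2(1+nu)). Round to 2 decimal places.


G = 3005 / (2 * 1.41)
= 1065.60 MPa

1065.60


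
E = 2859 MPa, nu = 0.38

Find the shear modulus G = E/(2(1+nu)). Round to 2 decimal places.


G = 2859 / (2 * 1.38)
= 1035.87 MPa

1035.87


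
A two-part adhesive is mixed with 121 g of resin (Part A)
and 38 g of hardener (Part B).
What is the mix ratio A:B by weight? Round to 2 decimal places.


Mix ratio = mass_A / mass_B
= 121 / 38
= 3.18

3.18


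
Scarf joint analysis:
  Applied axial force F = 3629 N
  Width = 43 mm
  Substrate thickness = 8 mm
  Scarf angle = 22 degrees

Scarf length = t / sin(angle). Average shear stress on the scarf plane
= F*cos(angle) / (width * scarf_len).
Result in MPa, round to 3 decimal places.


Scarf length = 8 / sin(22 deg) = 21.3557 mm
cos(22 deg) = 0.927184
Shear = 3629 * 0.927184 / (43 * 21.3557)
= 3.664 MPa

3.664


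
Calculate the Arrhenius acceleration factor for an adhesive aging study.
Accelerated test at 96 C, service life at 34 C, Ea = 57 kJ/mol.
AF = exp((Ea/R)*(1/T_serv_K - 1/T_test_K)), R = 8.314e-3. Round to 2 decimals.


T_test = 369.15 K, T_serv = 307.15 K
Ea/R = 57 / 0.008314 = 6855.91
AF = exp(6855.91 * (1/307.15 - 1/369.15))
= 42.47

42.47


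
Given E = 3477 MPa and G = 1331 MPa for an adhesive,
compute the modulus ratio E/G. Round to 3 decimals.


E/G ratio = 3477 / 1331 = 2.612

2.612


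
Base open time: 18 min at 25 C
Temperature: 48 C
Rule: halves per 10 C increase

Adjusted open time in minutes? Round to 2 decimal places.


Acceleration = 2^((48-25)/10) = 4.9246
Open time = 18 / 4.9246 = 3.66 min

3.66


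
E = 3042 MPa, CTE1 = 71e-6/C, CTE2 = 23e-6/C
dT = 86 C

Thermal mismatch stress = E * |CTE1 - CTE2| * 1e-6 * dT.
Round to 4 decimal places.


= 3042 * 48e-6 * 86
= 12.5574 MPa

12.5574


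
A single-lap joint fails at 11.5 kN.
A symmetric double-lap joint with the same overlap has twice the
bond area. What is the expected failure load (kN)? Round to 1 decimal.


Double-lap load = 2 * 11.5 = 23.0 kN

23.0


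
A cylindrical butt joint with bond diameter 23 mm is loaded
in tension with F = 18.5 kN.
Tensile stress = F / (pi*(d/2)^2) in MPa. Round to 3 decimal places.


Area = pi * (23/2)^2 = 415.4756 mm^2
Stress = 18.5*1000 / 415.4756
= 44.527 MPa

44.527


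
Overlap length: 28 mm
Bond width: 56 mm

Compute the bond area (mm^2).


Bond area = 28 * 56 = 1568 mm^2

1568


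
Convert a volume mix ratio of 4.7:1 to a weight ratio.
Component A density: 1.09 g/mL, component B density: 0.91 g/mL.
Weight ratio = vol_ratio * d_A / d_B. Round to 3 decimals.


= 4.7 * 1.09 / 0.91 = 5.630

5.630


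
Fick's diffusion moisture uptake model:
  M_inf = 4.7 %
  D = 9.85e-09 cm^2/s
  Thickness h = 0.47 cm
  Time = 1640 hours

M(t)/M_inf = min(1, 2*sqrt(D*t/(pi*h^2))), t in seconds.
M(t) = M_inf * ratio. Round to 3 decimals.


t_sec = 1640 * 3600 = 5904000
ratio = 2*sqrt(9.85e-09*5904000/(pi*0.47^2))
= min(1, 0.578960)
= 0.578960
M(t) = 4.7 * 0.578960 = 2.721 %

2.721


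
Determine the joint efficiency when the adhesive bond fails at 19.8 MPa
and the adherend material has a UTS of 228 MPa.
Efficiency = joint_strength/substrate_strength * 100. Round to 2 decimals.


Joint efficiency = 19.8 / 228 * 100
= 8.68%

8.68


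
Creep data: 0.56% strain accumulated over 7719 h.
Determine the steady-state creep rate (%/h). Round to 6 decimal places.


Rate = 0.56 / 7719 = 0.000073 %/h

0.000073


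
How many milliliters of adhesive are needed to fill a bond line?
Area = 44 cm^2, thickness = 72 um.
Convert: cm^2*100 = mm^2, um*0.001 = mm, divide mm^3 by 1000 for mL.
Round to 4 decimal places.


= (44 * 100) * (72 * 0.001) / 1000
= 0.3168 mL

0.3168


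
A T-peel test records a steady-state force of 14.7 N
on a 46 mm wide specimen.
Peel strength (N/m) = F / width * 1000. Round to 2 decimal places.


Peel strength = 14.7 / 46 * 1000
= 319.57 N/m

319.57


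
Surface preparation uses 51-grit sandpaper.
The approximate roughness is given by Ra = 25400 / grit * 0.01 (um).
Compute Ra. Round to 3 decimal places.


Ra = 25400 / 51 * 0.01
= 254 / 51
= 4.980 um

4.980


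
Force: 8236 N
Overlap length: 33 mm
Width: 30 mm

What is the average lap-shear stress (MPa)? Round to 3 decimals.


Average shear stress = F / (overlap * width)
= 8236 / (33 * 30)
= 8.319 MPa

8.319


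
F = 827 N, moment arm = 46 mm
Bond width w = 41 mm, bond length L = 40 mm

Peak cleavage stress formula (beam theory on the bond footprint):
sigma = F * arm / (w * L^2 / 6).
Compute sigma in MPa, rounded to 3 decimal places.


sigma = (827 * 46) / (41 * 1600 / 6)
= 38042 * 6 / 65600
= 228252 / 65600
= 3.479 MPa

3.479


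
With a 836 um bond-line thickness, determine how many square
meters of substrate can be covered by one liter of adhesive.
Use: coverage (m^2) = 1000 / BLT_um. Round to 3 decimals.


Coverage = 1000 / 836 = 1.196 m^2

1.196


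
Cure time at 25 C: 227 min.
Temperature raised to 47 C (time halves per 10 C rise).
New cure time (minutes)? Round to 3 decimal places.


Acceleration factor = 2^(22/10) = 4.5948
New time = 227 / 4.5948 = 49.404 min

49.404


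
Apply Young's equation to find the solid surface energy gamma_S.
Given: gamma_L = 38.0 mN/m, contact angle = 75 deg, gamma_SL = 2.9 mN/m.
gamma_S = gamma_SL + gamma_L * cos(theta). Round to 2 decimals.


theta_rad = 75 * pi/180 = 1.308997
gamma_S = 2.9 + 38.0 * cos(1.308997)
= 12.74 mN/m

12.74


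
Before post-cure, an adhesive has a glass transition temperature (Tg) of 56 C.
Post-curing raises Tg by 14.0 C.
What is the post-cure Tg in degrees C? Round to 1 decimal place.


Tg_post = Tg_base + delta_Tg
= 56 + 14.0
= 70.0 C

70.0


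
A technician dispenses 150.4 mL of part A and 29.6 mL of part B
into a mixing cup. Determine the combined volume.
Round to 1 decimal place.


Combined volume = 150.4 + 29.6
= 180.0 mL

180.0


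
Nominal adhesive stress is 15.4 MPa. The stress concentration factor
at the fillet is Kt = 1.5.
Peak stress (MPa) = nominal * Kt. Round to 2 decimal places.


Peak = 15.4 * 1.5 = 23.10 MPa

23.10


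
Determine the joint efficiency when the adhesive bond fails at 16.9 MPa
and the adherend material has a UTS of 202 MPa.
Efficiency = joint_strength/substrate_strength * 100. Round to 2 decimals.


Joint efficiency = 16.9 / 202 * 100
= 8.37%

8.37


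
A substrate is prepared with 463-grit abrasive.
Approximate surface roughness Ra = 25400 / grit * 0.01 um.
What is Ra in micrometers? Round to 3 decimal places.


Ra = 25400 / 463 * 0.01 = 0.549 um

0.549


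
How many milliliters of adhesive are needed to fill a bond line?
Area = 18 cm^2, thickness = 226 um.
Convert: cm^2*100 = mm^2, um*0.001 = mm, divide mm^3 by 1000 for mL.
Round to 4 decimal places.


= (18 * 100) * (226 * 0.001) / 1000
= 0.4068 mL

0.4068


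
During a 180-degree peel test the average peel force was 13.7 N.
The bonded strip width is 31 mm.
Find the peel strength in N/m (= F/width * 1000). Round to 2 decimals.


Peel strength = F/width * 1000
= 13.7 / 31 * 1000
= 441.94 N/m

441.94


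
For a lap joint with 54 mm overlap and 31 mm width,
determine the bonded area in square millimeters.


Area = 54 * 31 = 1674 mm^2

1674


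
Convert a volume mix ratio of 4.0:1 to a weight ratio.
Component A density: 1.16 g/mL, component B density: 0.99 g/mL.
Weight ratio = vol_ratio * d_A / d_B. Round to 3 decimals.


= 4.0 * 1.16 / 0.99 = 4.687

4.687


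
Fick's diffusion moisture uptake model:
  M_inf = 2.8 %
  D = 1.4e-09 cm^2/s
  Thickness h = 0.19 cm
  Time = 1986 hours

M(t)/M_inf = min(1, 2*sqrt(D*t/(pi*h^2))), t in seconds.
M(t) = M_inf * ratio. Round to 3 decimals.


t_sec = 1986 * 3600 = 7149600
ratio = 2*sqrt(1.4e-09*7149600/(pi*0.19^2))
= min(1, 0.594164)
= 0.594164
M(t) = 2.8 * 0.594164 = 1.664 %

1.664


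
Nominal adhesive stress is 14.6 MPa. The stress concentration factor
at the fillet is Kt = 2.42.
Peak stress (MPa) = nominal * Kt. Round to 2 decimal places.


Peak = 14.6 * 2.42 = 35.33 MPa

35.33


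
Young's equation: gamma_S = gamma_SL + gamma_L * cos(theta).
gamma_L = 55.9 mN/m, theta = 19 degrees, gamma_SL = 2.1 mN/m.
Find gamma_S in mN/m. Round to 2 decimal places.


cos(19 deg) = 0.945519
gamma_S = 2.1 + 55.9 * 0.945519
= 54.95 mN/m

54.95


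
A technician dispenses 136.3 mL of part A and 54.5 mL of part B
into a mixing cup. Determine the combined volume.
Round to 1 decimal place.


Combined volume = 136.3 + 54.5
= 190.8 mL

190.8


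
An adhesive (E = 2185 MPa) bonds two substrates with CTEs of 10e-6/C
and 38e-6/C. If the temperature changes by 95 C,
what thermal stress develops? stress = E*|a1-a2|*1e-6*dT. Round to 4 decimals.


Stress = 2185 * |10 - 38| * 1e-6 * 95
= 5.8121 MPa

5.8121


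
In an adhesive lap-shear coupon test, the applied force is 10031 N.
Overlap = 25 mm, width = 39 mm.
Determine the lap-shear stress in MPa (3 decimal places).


stress = F / (overlap * width)
= 10031 / (25 * 39)
= 10.288 MPa

10.288


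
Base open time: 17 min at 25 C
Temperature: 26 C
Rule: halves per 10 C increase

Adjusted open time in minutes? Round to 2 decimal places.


Acceleration = 2^((26-25)/10) = 1.0718
Open time = 17 / 1.0718 = 15.86 min

15.86


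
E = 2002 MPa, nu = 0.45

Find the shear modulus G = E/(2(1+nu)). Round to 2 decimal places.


G = 2002 / (2 * 1.45)
= 690.34 MPa

690.34


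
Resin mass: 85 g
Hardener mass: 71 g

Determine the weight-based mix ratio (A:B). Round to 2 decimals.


Ratio = 85 / 71 = 1.20

1.20


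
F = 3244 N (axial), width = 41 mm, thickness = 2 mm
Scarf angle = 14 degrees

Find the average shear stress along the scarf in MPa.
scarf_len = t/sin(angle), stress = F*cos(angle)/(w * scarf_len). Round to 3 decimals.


scarf_len = 2/sin(14 deg) = 8.2671
cos(14 deg) = 0.970296
stress = 3244*0.970296/(41*8.2671) = 9.286 MPa

9.286


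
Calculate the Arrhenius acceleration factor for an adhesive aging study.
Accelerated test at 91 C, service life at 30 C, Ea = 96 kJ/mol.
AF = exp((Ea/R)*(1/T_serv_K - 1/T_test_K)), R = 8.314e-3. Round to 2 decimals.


T_test = 364.15 K, T_serv = 303.15 K
Ea/R = 96 / 0.008314 = 11546.79
AF = exp(11546.79 * (1/303.15 - 1/364.15))
= 590.21

590.21


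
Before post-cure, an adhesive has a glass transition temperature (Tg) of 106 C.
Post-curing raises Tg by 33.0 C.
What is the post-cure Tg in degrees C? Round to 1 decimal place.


Tg_post = Tg_base + delta_Tg
= 106 + 33.0
= 139.0 C

139.0


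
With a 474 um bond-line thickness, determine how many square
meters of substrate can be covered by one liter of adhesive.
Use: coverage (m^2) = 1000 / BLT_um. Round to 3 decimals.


Coverage = 1000 / 474 = 2.110 m^2

2.110


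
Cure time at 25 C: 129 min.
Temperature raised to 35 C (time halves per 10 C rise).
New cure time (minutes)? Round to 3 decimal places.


Acceleration factor = 2^(10/10) = 2.0000
New time = 129 / 2.0000 = 64.500 min

64.500


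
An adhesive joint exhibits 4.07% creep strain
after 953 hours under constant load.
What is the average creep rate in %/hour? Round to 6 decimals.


Creep rate = strain / time
= 4.07 / 953
= 0.004271 %/h

0.004271


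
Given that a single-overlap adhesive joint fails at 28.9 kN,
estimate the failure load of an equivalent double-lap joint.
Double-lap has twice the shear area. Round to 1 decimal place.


Double-lap factor = 2
Expected load = 28.9 * 2 = 57.8 kN

57.8


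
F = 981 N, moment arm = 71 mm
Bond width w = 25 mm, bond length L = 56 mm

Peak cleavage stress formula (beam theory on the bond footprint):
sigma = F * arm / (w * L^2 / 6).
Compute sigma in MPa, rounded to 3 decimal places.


sigma = (981 * 71) / (25 * 3136 / 6)
= 69651 * 6 / 78400
= 417906 / 78400
= 5.330 MPa

5.330


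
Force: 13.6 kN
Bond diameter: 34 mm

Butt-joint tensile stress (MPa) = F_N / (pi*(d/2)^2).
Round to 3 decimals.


F_N = 13.6 * 1000 = 13600.0 N
A = pi*(17.0)^2 = 907.9203 mm^2
stress = 13600.0 / 907.9203 = 14.979 MPa

14.979


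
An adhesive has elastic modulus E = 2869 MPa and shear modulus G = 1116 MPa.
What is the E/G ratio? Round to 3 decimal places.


E/G = 2869 / 1116 = 2.571

2.571


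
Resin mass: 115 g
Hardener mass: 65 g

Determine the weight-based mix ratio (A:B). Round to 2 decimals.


Ratio = 115 / 65 = 1.77

1.77


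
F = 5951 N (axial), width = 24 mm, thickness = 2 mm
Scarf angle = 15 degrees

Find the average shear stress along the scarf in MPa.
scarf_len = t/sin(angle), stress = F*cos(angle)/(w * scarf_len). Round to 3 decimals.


scarf_len = 2/sin(15 deg) = 7.7274
cos(15 deg) = 0.965926
stress = 5951*0.965926/(24*7.7274) = 30.995 MPa

30.995


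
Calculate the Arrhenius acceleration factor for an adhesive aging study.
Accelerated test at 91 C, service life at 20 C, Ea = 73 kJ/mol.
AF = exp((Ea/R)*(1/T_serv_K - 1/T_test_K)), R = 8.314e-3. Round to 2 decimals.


T_test = 364.15 K, T_serv = 293.15 K
Ea/R = 73 / 0.008314 = 8780.37
AF = exp(8780.37 * (1/293.15 - 1/364.15))
= 343.72

343.72


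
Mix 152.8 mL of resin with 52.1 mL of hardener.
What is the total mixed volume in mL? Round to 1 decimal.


Total = 152.8 + 52.1 = 204.9 mL

204.9


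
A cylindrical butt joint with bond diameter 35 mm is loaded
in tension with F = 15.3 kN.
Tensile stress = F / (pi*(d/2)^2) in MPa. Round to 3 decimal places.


Area = pi * (35/2)^2 = 962.1128 mm^2
Stress = 15.3*1000 / 962.1128
= 15.903 MPa

15.903


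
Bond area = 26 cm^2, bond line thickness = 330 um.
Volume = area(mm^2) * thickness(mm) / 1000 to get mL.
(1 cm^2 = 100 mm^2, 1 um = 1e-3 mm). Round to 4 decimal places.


area_mm2 = 26 * 100 = 2600
blt_mm = 330 * 1e-3 = 0.33
vol_mm3 = 2600 * 0.33 = 858.0
vol_mL = 858.0 / 1000 = 0.8580 mL

0.8580


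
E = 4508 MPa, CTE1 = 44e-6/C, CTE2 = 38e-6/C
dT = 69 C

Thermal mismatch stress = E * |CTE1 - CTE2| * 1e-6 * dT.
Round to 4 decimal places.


= 4508 * 6e-6 * 69
= 1.8663 MPa

1.8663


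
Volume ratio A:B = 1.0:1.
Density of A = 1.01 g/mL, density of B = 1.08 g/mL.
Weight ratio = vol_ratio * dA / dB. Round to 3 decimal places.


Wt ratio = 1.0 * 1.01 / 1.08
= 0.935

0.935


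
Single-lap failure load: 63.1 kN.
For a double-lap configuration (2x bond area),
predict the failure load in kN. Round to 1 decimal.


Failure load = 63.1 * 2 = 126.2 kN

126.2


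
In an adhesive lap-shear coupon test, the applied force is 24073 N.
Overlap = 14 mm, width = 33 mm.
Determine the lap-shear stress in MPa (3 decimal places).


stress = F / (overlap * width)
= 24073 / (14 * 33)
= 52.106 MPa

52.106


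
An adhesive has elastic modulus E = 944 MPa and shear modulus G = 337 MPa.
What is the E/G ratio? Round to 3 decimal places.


E/G = 944 / 337 = 2.801

2.801
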